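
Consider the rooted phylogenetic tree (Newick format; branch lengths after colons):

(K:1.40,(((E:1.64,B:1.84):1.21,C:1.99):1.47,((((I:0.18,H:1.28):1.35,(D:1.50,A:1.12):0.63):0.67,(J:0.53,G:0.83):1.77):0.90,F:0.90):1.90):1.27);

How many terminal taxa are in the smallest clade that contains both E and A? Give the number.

The MRCA of E and A is the node subtending (((E,B),C),((((I,H),(D,A)),(J,G)),F)).
That clade contains 10 terminal taxa: A, B, C, D, E, F, G, H, I, J.

10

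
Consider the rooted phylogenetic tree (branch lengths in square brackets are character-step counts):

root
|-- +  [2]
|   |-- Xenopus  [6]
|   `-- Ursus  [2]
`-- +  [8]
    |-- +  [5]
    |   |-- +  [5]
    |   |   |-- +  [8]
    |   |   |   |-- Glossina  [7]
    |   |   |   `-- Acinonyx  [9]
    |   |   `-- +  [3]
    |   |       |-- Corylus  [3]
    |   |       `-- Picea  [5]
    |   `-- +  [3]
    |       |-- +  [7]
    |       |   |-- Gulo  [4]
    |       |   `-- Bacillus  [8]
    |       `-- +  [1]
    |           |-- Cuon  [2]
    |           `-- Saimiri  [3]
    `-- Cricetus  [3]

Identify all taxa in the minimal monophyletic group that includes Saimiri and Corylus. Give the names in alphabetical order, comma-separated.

Acinonyx, Bacillus, Corylus, Cuon, Glossina, Gulo, Picea, Saimiri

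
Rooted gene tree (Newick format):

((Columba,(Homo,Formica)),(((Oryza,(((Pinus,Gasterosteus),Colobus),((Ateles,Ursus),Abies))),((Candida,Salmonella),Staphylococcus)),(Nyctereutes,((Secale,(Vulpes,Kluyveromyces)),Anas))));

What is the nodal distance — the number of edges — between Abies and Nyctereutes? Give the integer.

The MRCA of Abies and Nyctereutes is the node subtending (((Oryza,(((Pinus,Gasterosteus),Colobus),((Ateles,Ursus),Abies))),((Candida,Salmonella),Staphylococcus)),(Nyctereutes,((Secale,(Vulpes,Kluyveromyces)),Anas))).
From Abies up to that node: 5 branches. From Nyctereutes up to the same node: 2 branches. Total: 5 + 2 = 7.

7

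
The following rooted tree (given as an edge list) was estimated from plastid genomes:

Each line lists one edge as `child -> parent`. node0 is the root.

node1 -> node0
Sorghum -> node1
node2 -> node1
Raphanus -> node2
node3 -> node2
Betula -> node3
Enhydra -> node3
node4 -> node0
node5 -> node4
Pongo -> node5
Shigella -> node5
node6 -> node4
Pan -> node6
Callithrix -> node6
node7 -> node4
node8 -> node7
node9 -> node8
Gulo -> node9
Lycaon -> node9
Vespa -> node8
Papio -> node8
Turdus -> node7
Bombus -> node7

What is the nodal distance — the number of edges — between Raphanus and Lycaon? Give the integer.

The MRCA of Raphanus and Lycaon is the root of the tree.
From Raphanus up to that node: 3 branches. From Lycaon up to the same node: 5 branches. Total: 3 + 5 = 8.

8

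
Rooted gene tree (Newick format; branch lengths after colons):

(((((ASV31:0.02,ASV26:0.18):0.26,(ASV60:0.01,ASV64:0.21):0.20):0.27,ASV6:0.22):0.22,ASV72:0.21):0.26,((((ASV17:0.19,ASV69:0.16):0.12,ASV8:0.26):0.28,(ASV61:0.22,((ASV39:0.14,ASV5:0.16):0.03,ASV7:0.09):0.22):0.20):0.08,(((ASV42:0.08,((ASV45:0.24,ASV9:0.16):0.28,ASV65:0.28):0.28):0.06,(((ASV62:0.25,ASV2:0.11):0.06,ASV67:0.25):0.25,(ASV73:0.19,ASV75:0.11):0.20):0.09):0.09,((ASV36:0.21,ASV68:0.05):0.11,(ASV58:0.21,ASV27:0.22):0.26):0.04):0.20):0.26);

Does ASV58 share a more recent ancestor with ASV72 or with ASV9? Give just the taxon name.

ASV9

The MRCA of ASV58 and ASV9 subtends (((ASV42,((ASV45,ASV9),ASV65)),(((ASV62,ASV2),ASV67),(ASV73,ASV75))),((ASV36,ASV68),(ASV58,ASV27))) (13 taxa).
The MRCA of ASV58 and ASV72 is the root, subtending the entire tree (26 taxa).
The first is nested inside the second, so ASV58 shares a more recent common ancestor with ASV9.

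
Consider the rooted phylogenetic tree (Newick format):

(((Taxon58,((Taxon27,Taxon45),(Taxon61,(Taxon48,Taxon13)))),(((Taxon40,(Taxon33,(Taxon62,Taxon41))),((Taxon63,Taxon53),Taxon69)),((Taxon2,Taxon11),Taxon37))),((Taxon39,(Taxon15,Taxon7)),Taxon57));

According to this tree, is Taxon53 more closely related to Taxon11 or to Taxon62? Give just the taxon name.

Taxon62

The MRCA of Taxon53 and Taxon62 subtends ((Taxon40,(Taxon33,(Taxon62,Taxon41))),((Taxon63,Taxon53),Taxon69)) (7 taxa).
The MRCA of Taxon53 and Taxon11 subtends (((Taxon40,(Taxon33,(Taxon62,Taxon41))),((Taxon63,Taxon53),Taxon69)),((Taxon2,Taxon11),Taxon37)) (10 taxa).
The first is nested inside the second, so Taxon53 shares a more recent common ancestor with Taxon62.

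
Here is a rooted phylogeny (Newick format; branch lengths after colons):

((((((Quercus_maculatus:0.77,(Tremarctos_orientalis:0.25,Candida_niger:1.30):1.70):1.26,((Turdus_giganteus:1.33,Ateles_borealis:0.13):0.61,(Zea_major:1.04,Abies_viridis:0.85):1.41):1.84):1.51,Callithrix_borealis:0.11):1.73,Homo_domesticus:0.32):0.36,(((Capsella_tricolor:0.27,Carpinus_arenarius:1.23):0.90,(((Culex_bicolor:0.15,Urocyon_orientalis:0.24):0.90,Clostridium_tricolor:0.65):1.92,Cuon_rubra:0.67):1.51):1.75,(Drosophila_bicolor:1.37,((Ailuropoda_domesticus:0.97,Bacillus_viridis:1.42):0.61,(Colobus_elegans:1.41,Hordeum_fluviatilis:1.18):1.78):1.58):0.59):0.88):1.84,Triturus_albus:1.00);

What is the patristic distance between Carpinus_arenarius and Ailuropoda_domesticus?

The path runs Carpinus_arenarius → … → MRCA → … → Ailuropoda_domesticus; the MRCA is the node subtending (((Capsella_tricolor,Carpinus_arenarius),(((Culex_bicolor,Urocyon_orientalis),Clostridium_tricolor),Cuon_rubra)),(Drosophila_bicolor,((Ailuropoda_domesticus,Bacillus_viridis),(Colobus_elegans,Hordeum_fluviatilis)))).
Branch lengths along that path: 1.23 + 0.90 + 1.75 + 0.59 + 1.58 + 0.61 + 0.97 = 7.63.

7.63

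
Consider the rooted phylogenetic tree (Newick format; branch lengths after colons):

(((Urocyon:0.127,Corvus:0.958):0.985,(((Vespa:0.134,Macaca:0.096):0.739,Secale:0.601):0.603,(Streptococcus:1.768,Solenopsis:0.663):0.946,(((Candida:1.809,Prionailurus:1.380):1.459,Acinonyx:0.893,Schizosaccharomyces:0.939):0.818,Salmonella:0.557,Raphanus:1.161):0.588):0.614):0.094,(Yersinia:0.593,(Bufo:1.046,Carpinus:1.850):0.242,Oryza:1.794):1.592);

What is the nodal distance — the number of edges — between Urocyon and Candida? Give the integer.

7

The MRCA of Urocyon and Candida is the node subtending ((Urocyon,Corvus),(((Vespa,Macaca),Secale),(Streptococcus,Solenopsis),(((Candida,Prionailurus),Acinonyx,Schizosaccharomyces),Salmonella,Raphanus))).
From Urocyon up to that node: 2 branches. From Candida up to the same node: 5 branches. Total: 2 + 5 = 7.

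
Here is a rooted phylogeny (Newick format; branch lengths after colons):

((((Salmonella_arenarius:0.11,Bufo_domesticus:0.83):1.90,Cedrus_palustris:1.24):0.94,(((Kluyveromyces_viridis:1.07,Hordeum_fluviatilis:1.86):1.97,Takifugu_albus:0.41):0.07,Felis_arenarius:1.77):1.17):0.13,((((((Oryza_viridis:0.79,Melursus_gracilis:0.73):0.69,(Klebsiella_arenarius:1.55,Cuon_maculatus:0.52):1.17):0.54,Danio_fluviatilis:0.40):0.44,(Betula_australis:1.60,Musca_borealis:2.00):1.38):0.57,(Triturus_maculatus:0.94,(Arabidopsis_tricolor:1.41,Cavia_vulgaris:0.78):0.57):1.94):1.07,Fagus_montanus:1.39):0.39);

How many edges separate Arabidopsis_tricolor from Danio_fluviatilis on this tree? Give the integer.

6

The MRCA of Arabidopsis_tricolor and Danio_fluviatilis is the node subtending (((((Oryza_viridis,Melursus_gracilis),(Klebsiella_arenarius,Cuon_maculatus)),Danio_fluviatilis),(Betula_australis,Musca_borealis)),(Triturus_maculatus,(Arabidopsis_tricolor,Cavia_vulgaris))).
From Arabidopsis_tricolor up to that node: 3 branches. From Danio_fluviatilis up to the same node: 3 branches. Total: 3 + 3 = 6.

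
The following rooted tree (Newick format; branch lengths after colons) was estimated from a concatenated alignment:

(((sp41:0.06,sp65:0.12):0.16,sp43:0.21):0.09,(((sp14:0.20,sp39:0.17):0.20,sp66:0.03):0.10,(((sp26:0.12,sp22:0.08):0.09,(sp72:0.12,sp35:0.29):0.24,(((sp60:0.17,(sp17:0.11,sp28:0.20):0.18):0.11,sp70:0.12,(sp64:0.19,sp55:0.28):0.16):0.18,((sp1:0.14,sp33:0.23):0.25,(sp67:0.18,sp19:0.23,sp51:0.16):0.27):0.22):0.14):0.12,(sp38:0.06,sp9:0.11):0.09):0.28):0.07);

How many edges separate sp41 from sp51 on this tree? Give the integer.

The MRCA of sp41 and sp51 is the root of the tree.
From sp41 up to that node: 3 branches. From sp51 up to the same node: 7 branches. Total: 3 + 7 = 10.

10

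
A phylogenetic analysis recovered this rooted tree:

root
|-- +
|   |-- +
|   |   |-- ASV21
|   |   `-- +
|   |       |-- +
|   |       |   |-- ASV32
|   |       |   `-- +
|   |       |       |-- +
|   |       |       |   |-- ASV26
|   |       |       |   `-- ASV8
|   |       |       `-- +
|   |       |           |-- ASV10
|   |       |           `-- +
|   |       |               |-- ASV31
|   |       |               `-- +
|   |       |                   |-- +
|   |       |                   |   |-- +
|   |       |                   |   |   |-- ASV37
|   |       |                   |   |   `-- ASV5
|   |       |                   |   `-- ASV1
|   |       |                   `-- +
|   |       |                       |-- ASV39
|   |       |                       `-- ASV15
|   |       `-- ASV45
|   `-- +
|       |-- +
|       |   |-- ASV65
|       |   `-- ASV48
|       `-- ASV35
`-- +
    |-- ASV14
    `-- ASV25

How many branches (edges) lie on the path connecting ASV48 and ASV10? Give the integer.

9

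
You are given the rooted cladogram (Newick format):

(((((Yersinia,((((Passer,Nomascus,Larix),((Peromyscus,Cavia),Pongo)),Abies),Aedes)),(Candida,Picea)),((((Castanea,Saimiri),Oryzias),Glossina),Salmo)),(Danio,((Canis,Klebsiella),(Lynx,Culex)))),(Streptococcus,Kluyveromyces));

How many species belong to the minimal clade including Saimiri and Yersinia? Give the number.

16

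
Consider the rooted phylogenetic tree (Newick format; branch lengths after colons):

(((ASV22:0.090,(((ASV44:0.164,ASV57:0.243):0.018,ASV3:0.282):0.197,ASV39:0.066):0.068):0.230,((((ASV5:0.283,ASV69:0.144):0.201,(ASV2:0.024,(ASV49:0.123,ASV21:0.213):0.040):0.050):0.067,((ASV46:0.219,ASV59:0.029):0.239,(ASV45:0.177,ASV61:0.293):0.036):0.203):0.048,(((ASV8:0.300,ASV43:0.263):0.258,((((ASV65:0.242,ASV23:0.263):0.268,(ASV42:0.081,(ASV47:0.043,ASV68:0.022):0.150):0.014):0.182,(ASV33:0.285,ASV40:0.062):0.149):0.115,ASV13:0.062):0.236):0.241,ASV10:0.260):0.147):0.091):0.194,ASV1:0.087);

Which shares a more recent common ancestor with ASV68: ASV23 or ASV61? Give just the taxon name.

The MRCA of ASV68 and ASV23 subtends ((ASV65,ASV23),(ASV42,(ASV47,ASV68))) (5 taxa).
The MRCA of ASV68 and ASV61 subtends ((((ASV5,ASV69),(ASV2,(ASV49,ASV21))),((ASV46,ASV59),(ASV45,ASV61))),(((ASV8,ASV43),((((ASV65,ASV23),(ASV42,(ASV47,ASV68))),(ASV33,ASV40)),ASV13)),ASV10)) (20 taxa).
The first is nested inside the second, so ASV68 shares a more recent common ancestor with ASV23.

ASV23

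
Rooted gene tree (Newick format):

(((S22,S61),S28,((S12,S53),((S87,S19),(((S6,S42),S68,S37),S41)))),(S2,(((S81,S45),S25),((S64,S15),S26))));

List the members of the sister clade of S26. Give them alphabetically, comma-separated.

S15, S64

S26 attaches to the tree at the node subtending ((S64,S15),S26).
The other lineage descending from that same node — the sister group — is (S64,S15); its 2 tips in alphabetical order are the answer.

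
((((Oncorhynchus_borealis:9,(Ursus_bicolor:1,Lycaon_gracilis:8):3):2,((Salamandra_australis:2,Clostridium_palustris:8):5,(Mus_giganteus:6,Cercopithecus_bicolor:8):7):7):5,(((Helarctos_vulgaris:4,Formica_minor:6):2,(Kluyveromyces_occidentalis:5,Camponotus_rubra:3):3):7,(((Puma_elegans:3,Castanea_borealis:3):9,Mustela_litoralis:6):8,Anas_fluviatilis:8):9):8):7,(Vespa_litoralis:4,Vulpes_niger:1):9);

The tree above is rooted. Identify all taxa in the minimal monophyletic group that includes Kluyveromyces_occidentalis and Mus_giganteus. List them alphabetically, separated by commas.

Tracing Kluyveromyces_occidentalis: it sits inside (Kluyveromyces_occidentalis,Camponotus_rubra).
Tracing Mus_giganteus: it sits inside (Mus_giganteus,Cercopithecus_bicolor).
The smallest clade enclosing both is (((Oncorhynchus_borealis,(Ursus_bicolor,Lycaon_gracilis)),((Salamandra_australis,Clostridium_palustris),(Mus_giganteus,Cercopithecus_bicolor))),(((Helarctos_vulgaris,Formica_minor),(Kluyveromyces_occidentalis,Camponotus_rubra)),(((Puma_elegans,Castanea_borealis),Mustela_litoralis),Anas_fluviatilis))); the answer is its 15 terminal taxa in alphabetical order.

Anas_fluviatilis, Camponotus_rubra, Castanea_borealis, Cercopithecus_bicolor, Clostridium_palustris, Formica_minor, Helarctos_vulgaris, Kluyveromyces_occidentalis, Lycaon_gracilis, Mus_giganteus, Mustela_litoralis, Oncorhynchus_borealis, Puma_elegans, Salamandra_australis, Ursus_bicolor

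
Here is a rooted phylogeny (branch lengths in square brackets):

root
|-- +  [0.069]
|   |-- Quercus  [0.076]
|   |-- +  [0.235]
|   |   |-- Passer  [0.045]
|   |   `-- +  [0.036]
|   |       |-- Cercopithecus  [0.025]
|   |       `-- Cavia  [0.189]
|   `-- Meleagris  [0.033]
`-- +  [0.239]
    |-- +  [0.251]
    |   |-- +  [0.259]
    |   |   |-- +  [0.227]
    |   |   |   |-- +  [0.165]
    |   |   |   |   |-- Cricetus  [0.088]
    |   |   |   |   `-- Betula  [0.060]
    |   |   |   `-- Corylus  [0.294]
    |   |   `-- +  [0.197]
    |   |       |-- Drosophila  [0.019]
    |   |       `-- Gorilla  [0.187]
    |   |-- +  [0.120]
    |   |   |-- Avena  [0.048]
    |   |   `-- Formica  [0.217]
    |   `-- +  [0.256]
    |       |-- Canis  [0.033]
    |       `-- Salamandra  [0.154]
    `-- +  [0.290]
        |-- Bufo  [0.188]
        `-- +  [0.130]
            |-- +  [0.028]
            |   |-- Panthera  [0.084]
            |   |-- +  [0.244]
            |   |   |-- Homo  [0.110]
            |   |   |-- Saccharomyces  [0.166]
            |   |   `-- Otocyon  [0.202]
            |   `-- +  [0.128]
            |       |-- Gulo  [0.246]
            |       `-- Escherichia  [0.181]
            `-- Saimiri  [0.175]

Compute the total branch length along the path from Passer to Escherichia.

1.345

The path runs Passer → … → MRCA → … → Escherichia; the MRCA is the root of the tree.
Branch lengths along that path: 0.045 + 0.235 + 0.069 + 0.239 + 0.290 + 0.130 + 0.028 + 0.128 + 0.181 = 1.345.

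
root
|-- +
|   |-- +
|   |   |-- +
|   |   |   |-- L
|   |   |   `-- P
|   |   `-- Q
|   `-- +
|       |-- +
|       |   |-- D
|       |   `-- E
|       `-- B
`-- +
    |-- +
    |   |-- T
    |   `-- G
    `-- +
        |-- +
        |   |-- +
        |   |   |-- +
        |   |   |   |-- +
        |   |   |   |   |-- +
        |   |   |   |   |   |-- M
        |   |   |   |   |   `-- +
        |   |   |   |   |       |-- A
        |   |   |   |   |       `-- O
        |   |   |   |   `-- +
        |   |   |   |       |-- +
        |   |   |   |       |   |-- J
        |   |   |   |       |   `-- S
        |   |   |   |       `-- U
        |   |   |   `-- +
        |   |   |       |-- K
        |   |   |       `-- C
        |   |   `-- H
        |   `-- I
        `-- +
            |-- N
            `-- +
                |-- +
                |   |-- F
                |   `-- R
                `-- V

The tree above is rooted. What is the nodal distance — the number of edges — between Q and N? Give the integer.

The MRCA of Q and N is the root of the tree.
From Q up to that node: 3 branches. From N up to the same node: 4 branches. Total: 3 + 4 = 7.

7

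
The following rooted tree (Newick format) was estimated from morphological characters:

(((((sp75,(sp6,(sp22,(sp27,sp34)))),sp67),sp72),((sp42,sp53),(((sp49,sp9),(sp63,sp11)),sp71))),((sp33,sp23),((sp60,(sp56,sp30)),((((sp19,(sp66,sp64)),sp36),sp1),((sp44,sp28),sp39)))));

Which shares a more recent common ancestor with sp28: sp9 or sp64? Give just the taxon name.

The MRCA of sp28 and sp64 subtends ((((sp19,(sp66,sp64)),sp36),sp1),((sp44,sp28),sp39)) (8 taxa).
The MRCA of sp28 and sp9 is the root, subtending the entire tree (27 taxa).
The first is nested inside the second, so sp28 shares a more recent common ancestor with sp64.

sp64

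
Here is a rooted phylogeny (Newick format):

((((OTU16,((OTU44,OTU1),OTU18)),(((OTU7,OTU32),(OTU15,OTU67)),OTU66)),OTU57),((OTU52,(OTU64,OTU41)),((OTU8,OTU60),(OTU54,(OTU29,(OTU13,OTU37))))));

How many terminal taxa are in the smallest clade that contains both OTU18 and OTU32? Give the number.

The MRCA of OTU18 and OTU32 is the node subtending ((OTU16,((OTU44,OTU1),OTU18)),(((OTU7,OTU32),(OTU15,OTU67)),OTU66)).
That clade contains 9 terminal taxa: OTU1, OTU15, OTU16, OTU18, OTU32, OTU44, OTU66, OTU67, OTU7.

9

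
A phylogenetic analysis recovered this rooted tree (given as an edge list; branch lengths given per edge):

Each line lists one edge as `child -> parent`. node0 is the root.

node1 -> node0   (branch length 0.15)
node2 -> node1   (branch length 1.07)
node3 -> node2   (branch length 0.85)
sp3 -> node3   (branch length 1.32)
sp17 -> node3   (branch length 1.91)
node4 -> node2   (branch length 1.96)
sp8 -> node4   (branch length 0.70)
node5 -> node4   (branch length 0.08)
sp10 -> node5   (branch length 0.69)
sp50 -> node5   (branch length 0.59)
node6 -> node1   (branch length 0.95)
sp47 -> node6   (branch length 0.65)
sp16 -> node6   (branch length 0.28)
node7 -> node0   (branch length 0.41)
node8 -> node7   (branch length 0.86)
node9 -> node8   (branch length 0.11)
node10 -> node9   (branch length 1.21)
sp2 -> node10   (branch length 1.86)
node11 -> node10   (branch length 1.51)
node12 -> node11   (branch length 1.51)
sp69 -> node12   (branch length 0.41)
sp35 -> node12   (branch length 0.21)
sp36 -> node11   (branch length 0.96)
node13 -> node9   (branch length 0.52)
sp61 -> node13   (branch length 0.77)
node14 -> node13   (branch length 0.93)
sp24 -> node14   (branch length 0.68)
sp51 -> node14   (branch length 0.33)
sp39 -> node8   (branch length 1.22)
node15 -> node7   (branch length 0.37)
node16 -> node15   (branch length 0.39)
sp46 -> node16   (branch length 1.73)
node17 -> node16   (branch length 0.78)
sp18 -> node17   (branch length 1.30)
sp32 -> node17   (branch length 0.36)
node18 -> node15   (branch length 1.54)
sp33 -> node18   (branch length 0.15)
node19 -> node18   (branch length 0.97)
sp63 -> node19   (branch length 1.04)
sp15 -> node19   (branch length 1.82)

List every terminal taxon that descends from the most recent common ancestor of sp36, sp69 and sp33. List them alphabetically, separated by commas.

Tracing sp36: it sits inside ((sp69,sp35),sp36).
Tracing sp69: it sits inside (sp69,sp35).
Tracing sp33: it sits inside (sp33,(sp63,sp15)).
The smallest clade enclosing all 3 is ((((sp2,((sp69,sp35),sp36)),(sp61,(sp24,sp51))),sp39),((sp46,(sp18,sp32)),(sp33,(sp63,sp15)))); the answer is its 14 terminal taxa in alphabetical order.

sp15, sp18, sp2, sp24, sp32, sp33, sp35, sp36, sp39, sp46, sp51, sp61, sp63, sp69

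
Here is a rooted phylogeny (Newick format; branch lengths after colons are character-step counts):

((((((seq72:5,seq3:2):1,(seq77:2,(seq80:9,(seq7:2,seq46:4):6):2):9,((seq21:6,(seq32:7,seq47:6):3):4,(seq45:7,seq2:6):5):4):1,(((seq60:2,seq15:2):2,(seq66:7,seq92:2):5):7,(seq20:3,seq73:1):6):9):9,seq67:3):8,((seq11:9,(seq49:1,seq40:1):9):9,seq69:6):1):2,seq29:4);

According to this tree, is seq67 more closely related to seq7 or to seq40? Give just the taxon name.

seq7

The MRCA of seq67 and seq7 subtends ((((seq72,seq3),(seq77,(seq80,(seq7,seq46))),((seq21,(seq32,seq47)),(seq45,seq2))),(((seq60,seq15),(seq66,seq92)),(seq20,seq73))),seq67) (18 taxa).
The MRCA of seq67 and seq40 subtends (((((seq72,seq3),(seq77,(seq80,(seq7,seq46))),((seq21,(seq32,seq47)),(seq45,seq2))),(((seq60,seq15),(seq66,seq92)),(seq20,seq73))),seq67),((seq11,(seq49,seq40)),seq69)) (22 taxa).
The first is nested inside the second, so seq67 shares a more recent common ancestor with seq7.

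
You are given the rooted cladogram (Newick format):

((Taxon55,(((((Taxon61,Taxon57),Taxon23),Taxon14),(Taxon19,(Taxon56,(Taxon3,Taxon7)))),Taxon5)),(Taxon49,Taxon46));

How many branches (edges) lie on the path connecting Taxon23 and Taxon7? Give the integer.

7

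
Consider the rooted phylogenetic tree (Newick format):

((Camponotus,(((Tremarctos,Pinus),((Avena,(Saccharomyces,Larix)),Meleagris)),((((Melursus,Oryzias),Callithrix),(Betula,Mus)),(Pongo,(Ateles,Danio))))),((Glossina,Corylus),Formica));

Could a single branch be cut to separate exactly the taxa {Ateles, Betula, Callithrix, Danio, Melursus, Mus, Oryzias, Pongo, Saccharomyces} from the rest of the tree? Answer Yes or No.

No

The MRCA of the listed taxa subtends (((Tremarctos,Pinus),((Avena,(Saccharomyces,Larix)),Meleagris)),((((Melursus,Oryzias),Callithrix),(Betula,Mus)),(Pongo,(Ateles,Danio)))).
That clade also contains Avena, Larix, Meleagris, Pinus, Tremarctos, which are not in the proposed group, so the group is not monophyletic.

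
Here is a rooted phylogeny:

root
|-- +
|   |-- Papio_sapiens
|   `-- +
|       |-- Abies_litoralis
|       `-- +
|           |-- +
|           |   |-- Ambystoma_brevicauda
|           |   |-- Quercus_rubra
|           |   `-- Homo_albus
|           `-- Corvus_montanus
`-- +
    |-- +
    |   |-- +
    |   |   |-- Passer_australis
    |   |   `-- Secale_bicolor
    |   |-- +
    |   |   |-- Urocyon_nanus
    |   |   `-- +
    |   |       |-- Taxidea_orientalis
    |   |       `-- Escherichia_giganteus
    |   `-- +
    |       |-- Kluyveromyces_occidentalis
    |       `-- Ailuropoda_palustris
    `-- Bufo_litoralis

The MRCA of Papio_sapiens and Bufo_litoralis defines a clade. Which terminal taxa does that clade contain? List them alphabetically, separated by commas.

Abies_litoralis, Ailuropoda_palustris, Ambystoma_brevicauda, Bufo_litoralis, Corvus_montanus, Escherichia_giganteus, Homo_albus, Kluyveromyces_occidentalis, Papio_sapiens, Passer_australis, Quercus_rubra, Secale_bicolor, Taxidea_orientalis, Urocyon_nanus

Tracing Papio_sapiens: it sits inside (Papio_sapiens,(Abies_litoralis,((Ambystoma_brevicauda,Quercus_rubra,Homo_albus),Corvus_montanus))).
Tracing Bufo_litoralis: it sits inside (((Passer_australis,Secale_bicolor),(Urocyon_nanus,(Taxidea_orientalis,Escherichia_giganteus)),(Kluyveromyces_occidentalis,Ailuropoda_palustris)),Bufo_litoralis).
The smallest clade enclosing both is the whole tree (their MRCA is the root), so the answer is all 14 tips in alphabetical order.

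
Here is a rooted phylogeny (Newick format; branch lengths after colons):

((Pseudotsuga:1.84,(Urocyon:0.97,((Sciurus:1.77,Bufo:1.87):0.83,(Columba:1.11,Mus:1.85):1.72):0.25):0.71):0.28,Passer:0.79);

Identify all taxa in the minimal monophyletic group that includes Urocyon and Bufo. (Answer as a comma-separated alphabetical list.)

Bufo, Columba, Mus, Sciurus, Urocyon

Tracing Urocyon: it sits inside (Urocyon,((Sciurus,Bufo),(Columba,Mus))).
Tracing Bufo: it sits inside (Sciurus,Bufo).
The smallest clade enclosing both is (Urocyon,((Sciurus,Bufo),(Columba,Mus))); the answer is its 5 terminal taxa in alphabetical order.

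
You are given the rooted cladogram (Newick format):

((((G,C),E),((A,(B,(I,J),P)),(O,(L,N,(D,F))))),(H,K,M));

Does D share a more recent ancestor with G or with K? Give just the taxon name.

G

The MRCA of D and G subtends (((G,C),E),((A,(B,(I,J),P)),(O,(L,N,(D,F))))) (13 taxa).
The MRCA of D and K is the root, subtending the entire tree (16 taxa).
The first is nested inside the second, so D shares a more recent common ancestor with G.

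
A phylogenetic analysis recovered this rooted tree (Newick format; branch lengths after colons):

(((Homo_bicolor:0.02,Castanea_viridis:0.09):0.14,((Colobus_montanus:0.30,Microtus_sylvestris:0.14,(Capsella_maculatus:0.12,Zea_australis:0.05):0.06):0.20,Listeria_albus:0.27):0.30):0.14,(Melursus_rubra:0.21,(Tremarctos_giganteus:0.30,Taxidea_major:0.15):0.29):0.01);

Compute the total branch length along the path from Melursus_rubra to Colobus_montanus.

The path runs Melursus_rubra → … → MRCA → … → Colobus_montanus; the MRCA is the root of the tree.
Branch lengths along that path: 0.21 + 0.01 + 0.14 + 0.30 + 0.20 + 0.30 = 1.16.

1.16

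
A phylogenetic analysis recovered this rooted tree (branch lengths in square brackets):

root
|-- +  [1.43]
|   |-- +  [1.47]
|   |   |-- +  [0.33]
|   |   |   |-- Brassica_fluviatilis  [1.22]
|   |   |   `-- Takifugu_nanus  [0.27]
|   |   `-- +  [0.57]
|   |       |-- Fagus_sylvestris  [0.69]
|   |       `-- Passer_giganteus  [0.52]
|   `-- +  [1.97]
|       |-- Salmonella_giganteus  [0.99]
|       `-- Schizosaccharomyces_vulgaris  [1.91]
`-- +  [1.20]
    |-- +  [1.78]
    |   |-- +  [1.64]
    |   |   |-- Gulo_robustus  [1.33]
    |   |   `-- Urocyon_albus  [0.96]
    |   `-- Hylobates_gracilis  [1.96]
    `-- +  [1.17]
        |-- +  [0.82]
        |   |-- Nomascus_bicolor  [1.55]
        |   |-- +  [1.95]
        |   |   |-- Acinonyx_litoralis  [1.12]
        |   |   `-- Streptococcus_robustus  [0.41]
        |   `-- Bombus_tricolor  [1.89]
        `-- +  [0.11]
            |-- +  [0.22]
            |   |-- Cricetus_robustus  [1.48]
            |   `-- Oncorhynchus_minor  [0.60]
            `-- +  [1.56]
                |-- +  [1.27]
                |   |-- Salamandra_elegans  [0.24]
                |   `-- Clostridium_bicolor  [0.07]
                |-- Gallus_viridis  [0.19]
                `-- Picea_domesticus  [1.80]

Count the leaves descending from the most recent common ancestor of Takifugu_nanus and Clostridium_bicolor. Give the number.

19

The MRCA of Takifugu_nanus and Clostridium_bicolor is the root, so the clade is the entire tree.
That clade contains 19 terminal taxa: Acinonyx_litoralis, Bombus_tricolor, Brassica_fluviatilis, Clostridium_bicolor, Cricetus_robustus, Fagus_sylvestris, Gallus_viridis, Gulo_robustus, Hylobates_gracilis, Nomascus_bicolor, Oncorhynchus_minor, Passer_giganteus, Picea_domesticus, Salamandra_elegans, Salmonella_giganteus, Schizosaccharomyces_vulgaris, Streptococcus_robustus, Takifugu_nanus, Urocyon_albus.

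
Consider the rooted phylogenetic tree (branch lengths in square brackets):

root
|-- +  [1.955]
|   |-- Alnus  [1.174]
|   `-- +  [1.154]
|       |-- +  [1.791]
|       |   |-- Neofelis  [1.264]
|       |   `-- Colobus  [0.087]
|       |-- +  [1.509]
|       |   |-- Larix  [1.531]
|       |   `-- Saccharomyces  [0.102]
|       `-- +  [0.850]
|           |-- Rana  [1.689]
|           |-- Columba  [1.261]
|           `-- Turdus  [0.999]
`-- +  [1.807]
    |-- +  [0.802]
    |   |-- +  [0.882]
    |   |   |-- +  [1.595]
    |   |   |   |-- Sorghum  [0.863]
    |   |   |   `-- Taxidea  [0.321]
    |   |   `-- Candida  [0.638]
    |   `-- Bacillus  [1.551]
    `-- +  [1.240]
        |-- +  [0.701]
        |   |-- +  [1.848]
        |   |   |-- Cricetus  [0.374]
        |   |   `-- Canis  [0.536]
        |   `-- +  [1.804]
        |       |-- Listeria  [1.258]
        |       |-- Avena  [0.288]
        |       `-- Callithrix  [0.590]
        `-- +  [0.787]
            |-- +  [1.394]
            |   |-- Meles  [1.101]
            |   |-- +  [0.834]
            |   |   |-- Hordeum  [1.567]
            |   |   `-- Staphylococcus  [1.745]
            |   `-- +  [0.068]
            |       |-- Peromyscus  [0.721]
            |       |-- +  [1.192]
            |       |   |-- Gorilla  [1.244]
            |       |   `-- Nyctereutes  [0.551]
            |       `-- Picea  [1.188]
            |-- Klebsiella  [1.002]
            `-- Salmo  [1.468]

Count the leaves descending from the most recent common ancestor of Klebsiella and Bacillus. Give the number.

18

The MRCA of Klebsiella and Bacillus is the node subtending ((((Sorghum,Taxidea),Candida),Bacillus),(((Cricetus,Canis),(Listeria,Avena,Callithrix)),((Meles,(Hordeum,Staphylococcus),(Peromyscus,(Gorilla,Nyctereutes),Picea)),Klebsiella,Salmo))).
That clade contains 18 terminal taxa: Avena, Bacillus, Callithrix, Candida, Canis, Cricetus, Gorilla, Hordeum, Klebsiella, Listeria, Meles, Nyctereutes, Peromyscus, Picea, Salmo, Sorghum, Staphylococcus, Taxidea.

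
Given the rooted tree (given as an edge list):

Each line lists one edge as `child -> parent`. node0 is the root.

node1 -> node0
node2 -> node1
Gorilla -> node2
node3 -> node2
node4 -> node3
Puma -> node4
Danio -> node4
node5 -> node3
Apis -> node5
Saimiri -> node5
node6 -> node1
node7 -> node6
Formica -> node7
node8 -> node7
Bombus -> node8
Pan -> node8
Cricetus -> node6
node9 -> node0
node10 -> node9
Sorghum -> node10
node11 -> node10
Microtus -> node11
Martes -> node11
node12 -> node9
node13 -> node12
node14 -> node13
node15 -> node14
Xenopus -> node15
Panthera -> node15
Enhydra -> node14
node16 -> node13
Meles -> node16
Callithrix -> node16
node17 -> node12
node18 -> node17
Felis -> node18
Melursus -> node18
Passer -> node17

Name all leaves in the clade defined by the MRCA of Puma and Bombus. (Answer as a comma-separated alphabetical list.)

Apis, Bombus, Cricetus, Danio, Formica, Gorilla, Pan, Puma, Saimiri

Tracing Puma: it sits inside (Puma,Danio).
Tracing Bombus: it sits inside (Bombus,Pan).
The smallest clade enclosing both is ((Gorilla,((Puma,Danio),(Apis,Saimiri))),((Formica,(Bombus,Pan)),Cricetus)); the answer is its 9 terminal taxa in alphabetical order.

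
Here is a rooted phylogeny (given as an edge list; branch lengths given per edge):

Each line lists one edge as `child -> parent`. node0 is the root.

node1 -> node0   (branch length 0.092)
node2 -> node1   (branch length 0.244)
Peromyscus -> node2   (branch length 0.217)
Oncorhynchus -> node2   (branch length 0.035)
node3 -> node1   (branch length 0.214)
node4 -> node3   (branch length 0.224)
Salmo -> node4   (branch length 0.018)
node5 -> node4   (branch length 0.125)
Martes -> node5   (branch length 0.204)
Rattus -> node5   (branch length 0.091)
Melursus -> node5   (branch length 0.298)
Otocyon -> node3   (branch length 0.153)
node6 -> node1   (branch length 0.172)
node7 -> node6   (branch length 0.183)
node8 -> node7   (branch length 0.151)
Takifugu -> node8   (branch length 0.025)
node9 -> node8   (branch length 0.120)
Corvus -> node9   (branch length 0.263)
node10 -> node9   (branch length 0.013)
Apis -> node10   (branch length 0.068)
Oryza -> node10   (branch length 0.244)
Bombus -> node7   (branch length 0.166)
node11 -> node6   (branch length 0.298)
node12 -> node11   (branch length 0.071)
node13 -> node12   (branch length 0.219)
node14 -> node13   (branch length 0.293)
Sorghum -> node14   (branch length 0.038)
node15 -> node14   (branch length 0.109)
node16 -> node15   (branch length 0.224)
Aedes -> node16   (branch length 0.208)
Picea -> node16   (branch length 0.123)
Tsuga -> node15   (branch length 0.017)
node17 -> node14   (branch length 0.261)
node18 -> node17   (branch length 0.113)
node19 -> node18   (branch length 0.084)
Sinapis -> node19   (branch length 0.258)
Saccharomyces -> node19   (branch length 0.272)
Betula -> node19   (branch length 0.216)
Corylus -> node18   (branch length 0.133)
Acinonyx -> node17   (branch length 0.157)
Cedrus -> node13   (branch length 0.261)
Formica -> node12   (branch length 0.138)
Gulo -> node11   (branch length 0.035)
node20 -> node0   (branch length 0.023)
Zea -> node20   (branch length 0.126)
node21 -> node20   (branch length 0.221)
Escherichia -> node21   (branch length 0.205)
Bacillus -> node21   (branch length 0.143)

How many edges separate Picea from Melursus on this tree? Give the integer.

12

The MRCA of Picea and Melursus is the node subtending ((Peromyscus,Oncorhynchus),((Salmo,(Martes,Rattus,Melursus)),Otocyon),(((Takifugu,(Corvus,(Apis,Oryza))),Bombus),((((Sorghum,((Aedes,Picea),Tsuga),(((Sinapis,Saccharomyces,Betula),Corylus),Acinonyx)),Cedrus),Formica),Gulo))).
From Picea up to that node: 8 branches. From Melursus up to the same node: 4 branches. Total: 8 + 4 = 12.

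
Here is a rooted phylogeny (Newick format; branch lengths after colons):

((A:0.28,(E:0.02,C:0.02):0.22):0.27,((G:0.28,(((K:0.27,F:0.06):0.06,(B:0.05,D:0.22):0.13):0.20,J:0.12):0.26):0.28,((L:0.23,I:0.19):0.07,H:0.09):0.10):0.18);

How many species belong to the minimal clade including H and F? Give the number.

9

The MRCA of H and F is the node subtending ((G,(((K,F),(B,D)),J)),((L,I),H)).
That clade contains 9 terminal taxa: B, D, F, G, H, I, J, K, L.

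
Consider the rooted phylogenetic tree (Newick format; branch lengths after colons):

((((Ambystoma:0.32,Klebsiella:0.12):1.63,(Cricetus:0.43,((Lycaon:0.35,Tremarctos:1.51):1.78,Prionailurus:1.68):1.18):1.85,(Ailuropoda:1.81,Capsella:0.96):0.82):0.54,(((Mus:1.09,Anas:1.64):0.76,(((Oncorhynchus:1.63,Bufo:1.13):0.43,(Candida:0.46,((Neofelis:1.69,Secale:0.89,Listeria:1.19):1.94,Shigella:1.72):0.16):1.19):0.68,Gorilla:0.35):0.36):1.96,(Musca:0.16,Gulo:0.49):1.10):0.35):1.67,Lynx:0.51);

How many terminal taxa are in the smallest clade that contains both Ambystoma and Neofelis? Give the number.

The MRCA of Ambystoma and Neofelis is the node subtending (((Ambystoma,Klebsiella),(Cricetus,((Lycaon,Tremarctos),Prionailurus)),(Ailuropoda,Capsella)),(((Mus,Anas),(((Oncorhynchus,Bufo),(Candida,((Neofelis,Secale,Listeria),Shigella))),Gorilla)),(Musca,Gulo))).
That clade contains 20 terminal taxa: Ailuropoda, Ambystoma, Anas, Bufo, Candida, Capsella, Cricetus, Gorilla, Gulo, Klebsiella, Listeria, Lycaon, Mus, Musca, Neofelis, Oncorhynchus, Prionailurus, Secale, Shigella, Tremarctos.

20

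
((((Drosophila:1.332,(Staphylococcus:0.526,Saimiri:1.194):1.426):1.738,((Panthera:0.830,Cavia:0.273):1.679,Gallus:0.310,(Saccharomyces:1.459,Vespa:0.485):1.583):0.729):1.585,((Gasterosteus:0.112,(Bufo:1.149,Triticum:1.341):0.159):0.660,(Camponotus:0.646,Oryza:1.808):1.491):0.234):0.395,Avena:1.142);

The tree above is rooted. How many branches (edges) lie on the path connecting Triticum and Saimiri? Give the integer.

The MRCA of Triticum and Saimiri is the node subtending (((Drosophila,(Staphylococcus,Saimiri)),((Panthera,Cavia),Gallus,(Saccharomyces,Vespa))),((Gasterosteus,(Bufo,Triticum)),(Camponotus,Oryza))).
From Triticum up to that node: 4 branches. From Saimiri up to the same node: 4 branches. Total: 4 + 4 = 8.

8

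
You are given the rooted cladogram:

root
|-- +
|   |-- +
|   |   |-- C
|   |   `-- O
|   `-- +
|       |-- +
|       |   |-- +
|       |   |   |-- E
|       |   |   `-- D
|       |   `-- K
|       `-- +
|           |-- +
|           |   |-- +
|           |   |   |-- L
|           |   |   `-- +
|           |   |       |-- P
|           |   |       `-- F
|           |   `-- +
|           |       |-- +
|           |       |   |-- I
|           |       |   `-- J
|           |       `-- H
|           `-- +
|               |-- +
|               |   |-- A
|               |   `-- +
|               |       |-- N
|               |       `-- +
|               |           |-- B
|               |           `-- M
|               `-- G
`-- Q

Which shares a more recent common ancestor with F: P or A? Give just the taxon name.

P

The MRCA of F and P subtends (P,F) (2 taxa).
The MRCA of F and A subtends (((L,(P,F)),((I,J),H)),((A,(N,(B,M))),G)) (11 taxa).
The first is nested inside the second, so F shares a more recent common ancestor with P.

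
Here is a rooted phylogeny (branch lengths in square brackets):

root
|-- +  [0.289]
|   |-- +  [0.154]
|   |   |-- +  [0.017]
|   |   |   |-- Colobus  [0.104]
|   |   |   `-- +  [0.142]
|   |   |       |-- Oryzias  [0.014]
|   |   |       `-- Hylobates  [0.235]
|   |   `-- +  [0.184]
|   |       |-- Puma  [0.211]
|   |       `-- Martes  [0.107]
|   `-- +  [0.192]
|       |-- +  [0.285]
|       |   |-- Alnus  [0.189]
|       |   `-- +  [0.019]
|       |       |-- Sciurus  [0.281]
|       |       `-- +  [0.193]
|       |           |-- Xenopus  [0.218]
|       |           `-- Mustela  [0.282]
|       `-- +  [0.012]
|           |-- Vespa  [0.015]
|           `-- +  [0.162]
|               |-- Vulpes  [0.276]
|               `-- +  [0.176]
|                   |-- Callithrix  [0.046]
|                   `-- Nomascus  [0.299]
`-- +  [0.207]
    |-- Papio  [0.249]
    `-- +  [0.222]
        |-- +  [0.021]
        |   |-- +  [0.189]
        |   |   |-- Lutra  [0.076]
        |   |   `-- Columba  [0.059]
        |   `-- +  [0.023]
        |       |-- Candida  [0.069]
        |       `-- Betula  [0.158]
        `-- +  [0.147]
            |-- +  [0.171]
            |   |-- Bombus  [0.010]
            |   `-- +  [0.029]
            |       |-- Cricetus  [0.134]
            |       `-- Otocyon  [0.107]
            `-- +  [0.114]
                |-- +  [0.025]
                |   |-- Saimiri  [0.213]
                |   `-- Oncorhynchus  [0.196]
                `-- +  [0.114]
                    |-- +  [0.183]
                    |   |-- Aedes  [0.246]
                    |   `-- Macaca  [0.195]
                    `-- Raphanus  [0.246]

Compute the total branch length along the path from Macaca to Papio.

1.224

The path runs Macaca → … → MRCA → … → Papio; the MRCA is the node subtending (Papio,(((Lutra,Columba),(Candida,Betula)),((Bombus,(Cricetus,Otocyon)),((Saimiri,Oncorhynchus),((Aedes,Macaca),Raphanus))))).
Branch lengths along that path: 0.195 + 0.183 + 0.114 + 0.114 + 0.147 + 0.222 + 0.249 = 1.224.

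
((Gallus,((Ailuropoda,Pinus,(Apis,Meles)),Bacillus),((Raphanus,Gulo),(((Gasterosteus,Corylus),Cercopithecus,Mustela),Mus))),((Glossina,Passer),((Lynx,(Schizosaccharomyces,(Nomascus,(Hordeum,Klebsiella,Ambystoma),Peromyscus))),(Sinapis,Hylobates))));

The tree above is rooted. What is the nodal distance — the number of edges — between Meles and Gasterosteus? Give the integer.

The MRCA of Meles and Gasterosteus is the node subtending (Gallus,((Ailuropoda,Pinus,(Apis,Meles)),Bacillus),((Raphanus,Gulo),(((Gasterosteus,Corylus),Cercopithecus,Mustela),Mus))).
From Meles up to that node: 4 branches. From Gasterosteus up to the same node: 5 branches. Total: 4 + 5 = 9.

9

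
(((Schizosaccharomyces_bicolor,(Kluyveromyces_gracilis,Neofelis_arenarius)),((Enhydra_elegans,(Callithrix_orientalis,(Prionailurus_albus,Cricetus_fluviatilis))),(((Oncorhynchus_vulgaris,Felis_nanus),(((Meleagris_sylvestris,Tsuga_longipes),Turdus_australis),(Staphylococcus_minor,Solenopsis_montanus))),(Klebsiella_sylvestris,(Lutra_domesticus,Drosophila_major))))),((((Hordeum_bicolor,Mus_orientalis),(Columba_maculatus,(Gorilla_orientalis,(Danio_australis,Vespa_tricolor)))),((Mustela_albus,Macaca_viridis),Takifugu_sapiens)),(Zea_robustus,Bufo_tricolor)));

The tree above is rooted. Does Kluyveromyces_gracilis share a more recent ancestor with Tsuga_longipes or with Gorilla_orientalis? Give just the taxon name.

The MRCA of Kluyveromyces_gracilis and Tsuga_longipes subtends ((Schizosaccharomyces_bicolor,(Kluyveromyces_gracilis,Neofelis_arenarius)),((Enhydra_elegans,(Callithrix_orientalis,(Prionailurus_albus,Cricetus_fluviatilis))),(((Oncorhynchus_vulgaris,Felis_nanus),(((Meleagris_sylvestris,Tsuga_longipes),Turdus_australis),(Staphylococcus_minor,Solenopsis_montanus))),(Klebsiella_sylvestris,(Lutra_domesticus,Drosophila_major))))) (17 taxa).
The MRCA of Kluyveromyces_gracilis and Gorilla_orientalis is the root, subtending the entire tree (28 taxa).
The first is nested inside the second, so Kluyveromyces_gracilis shares a more recent common ancestor with Tsuga_longipes.

Tsuga_longipes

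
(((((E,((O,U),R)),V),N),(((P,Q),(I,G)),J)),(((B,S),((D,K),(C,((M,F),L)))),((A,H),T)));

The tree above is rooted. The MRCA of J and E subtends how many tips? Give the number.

11

The MRCA of J and E is the node subtending ((((E,((O,U),R)),V),N),(((P,Q),(I,G)),J)).
That clade contains 11 terminal taxa: E, G, I, J, N, O, P, Q, R, U, V.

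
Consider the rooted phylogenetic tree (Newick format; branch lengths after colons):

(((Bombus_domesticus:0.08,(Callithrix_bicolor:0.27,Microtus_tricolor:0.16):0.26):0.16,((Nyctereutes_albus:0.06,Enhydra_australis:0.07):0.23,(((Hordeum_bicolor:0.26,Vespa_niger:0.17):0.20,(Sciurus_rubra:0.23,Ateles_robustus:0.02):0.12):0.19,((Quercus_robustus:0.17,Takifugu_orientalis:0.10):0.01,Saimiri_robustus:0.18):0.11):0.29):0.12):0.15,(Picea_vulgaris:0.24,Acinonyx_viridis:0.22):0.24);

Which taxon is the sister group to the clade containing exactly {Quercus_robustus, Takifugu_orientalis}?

Saimiri_robustus

The clade containing exactly {Quercus_robustus, Takifugu_orientalis} attaches to the tree at the node subtending ((Quercus_robustus,Takifugu_orientalis),Saimiri_robustus).
The other lineage descending from that same node — the sister group — is the single tip Saimiri_robustus.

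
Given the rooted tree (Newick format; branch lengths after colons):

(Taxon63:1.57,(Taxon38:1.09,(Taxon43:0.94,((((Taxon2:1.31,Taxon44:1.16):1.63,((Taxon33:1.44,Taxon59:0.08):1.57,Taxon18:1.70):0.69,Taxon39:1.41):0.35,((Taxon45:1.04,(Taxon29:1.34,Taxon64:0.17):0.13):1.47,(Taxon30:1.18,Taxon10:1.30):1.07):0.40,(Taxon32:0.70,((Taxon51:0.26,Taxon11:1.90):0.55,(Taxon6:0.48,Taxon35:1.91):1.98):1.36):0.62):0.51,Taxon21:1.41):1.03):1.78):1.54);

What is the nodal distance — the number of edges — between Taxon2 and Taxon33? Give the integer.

The MRCA of Taxon2 and Taxon33 is the node subtending ((Taxon2,Taxon44),((Taxon33,Taxon59),Taxon18),Taxon39).
From Taxon2 up to that node: 2 branches. From Taxon33 up to the same node: 3 branches. Total: 2 + 3 = 5.

5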